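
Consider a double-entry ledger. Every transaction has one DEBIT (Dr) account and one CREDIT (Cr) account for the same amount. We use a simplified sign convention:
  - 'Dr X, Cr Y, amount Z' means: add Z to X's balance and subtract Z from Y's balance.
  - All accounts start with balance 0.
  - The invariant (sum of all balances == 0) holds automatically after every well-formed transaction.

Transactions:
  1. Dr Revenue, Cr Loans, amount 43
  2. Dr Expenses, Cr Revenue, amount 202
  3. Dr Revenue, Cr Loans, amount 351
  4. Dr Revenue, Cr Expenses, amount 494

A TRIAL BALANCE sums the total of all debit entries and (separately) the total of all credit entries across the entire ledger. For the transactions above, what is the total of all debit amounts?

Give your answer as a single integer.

Txn 1: debit+=43
Txn 2: debit+=202
Txn 3: debit+=351
Txn 4: debit+=494
Total debits = 1090

Answer: 1090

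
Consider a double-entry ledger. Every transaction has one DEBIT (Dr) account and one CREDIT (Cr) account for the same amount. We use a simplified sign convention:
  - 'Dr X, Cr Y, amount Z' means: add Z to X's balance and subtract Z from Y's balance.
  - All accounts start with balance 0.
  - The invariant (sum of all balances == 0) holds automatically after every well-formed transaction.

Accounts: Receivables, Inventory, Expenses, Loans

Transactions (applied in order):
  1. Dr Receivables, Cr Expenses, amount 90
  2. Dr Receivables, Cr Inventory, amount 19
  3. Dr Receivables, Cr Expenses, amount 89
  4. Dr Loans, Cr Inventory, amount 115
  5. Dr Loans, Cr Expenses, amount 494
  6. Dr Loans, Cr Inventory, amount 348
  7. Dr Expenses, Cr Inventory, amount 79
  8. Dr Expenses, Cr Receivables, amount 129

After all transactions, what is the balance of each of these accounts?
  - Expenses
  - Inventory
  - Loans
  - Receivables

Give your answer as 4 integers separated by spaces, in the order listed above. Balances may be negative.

Answer: -465 -561 957 69

Derivation:
After txn 1 (Dr Receivables, Cr Expenses, amount 90): Expenses=-90 Receivables=90
After txn 2 (Dr Receivables, Cr Inventory, amount 19): Expenses=-90 Inventory=-19 Receivables=109
After txn 3 (Dr Receivables, Cr Expenses, amount 89): Expenses=-179 Inventory=-19 Receivables=198
After txn 4 (Dr Loans, Cr Inventory, amount 115): Expenses=-179 Inventory=-134 Loans=115 Receivables=198
After txn 5 (Dr Loans, Cr Expenses, amount 494): Expenses=-673 Inventory=-134 Loans=609 Receivables=198
After txn 6 (Dr Loans, Cr Inventory, amount 348): Expenses=-673 Inventory=-482 Loans=957 Receivables=198
After txn 7 (Dr Expenses, Cr Inventory, amount 79): Expenses=-594 Inventory=-561 Loans=957 Receivables=198
After txn 8 (Dr Expenses, Cr Receivables, amount 129): Expenses=-465 Inventory=-561 Loans=957 Receivables=69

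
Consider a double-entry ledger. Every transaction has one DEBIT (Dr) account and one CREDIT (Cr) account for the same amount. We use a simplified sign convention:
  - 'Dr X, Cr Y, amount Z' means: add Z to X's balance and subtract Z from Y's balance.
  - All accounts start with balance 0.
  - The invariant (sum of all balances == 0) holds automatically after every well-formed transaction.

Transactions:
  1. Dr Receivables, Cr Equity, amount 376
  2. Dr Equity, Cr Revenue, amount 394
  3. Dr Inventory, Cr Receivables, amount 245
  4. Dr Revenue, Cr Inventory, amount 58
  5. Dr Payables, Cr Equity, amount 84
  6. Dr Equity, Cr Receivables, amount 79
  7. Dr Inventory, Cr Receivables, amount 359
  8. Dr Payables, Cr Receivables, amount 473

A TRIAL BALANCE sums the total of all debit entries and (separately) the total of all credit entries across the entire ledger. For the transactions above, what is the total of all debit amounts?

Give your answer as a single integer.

Answer: 2068

Derivation:
Txn 1: debit+=376
Txn 2: debit+=394
Txn 3: debit+=245
Txn 4: debit+=58
Txn 5: debit+=84
Txn 6: debit+=79
Txn 7: debit+=359
Txn 8: debit+=473
Total debits = 2068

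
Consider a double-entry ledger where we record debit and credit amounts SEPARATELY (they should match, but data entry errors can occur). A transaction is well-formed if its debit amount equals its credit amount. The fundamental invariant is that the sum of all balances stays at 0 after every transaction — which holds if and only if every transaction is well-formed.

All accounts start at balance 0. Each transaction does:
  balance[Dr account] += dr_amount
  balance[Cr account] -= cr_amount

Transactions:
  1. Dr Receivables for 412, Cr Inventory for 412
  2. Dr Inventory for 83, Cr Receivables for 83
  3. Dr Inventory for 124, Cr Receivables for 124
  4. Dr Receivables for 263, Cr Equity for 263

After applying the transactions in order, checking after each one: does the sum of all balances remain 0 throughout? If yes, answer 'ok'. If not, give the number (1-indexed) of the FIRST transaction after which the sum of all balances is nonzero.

After txn 1: dr=412 cr=412 sum_balances=0
After txn 2: dr=83 cr=83 sum_balances=0
After txn 3: dr=124 cr=124 sum_balances=0
After txn 4: dr=263 cr=263 sum_balances=0

Answer: ok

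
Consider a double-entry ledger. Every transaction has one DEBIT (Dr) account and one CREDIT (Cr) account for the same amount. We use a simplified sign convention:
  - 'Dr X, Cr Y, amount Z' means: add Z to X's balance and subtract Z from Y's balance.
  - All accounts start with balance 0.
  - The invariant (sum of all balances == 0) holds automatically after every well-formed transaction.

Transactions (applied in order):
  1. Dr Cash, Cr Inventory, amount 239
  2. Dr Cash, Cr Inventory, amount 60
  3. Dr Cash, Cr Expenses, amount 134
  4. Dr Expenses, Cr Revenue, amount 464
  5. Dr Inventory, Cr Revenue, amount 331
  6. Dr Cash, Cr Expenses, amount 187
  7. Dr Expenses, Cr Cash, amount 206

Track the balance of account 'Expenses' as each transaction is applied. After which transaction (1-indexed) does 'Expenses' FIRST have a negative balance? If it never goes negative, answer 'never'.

Answer: 3

Derivation:
After txn 1: Expenses=0
After txn 2: Expenses=0
After txn 3: Expenses=-134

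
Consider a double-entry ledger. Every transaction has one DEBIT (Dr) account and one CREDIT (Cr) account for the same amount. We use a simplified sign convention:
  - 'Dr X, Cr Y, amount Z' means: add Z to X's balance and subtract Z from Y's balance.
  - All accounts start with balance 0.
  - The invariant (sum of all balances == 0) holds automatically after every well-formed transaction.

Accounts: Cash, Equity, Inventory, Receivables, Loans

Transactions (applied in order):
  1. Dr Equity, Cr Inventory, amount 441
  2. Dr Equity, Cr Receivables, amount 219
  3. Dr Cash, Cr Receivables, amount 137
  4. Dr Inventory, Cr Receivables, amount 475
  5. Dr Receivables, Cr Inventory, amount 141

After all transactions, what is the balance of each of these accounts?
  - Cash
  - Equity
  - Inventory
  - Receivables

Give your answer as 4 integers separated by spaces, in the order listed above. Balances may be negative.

Answer: 137 660 -107 -690

Derivation:
After txn 1 (Dr Equity, Cr Inventory, amount 441): Equity=441 Inventory=-441
After txn 2 (Dr Equity, Cr Receivables, amount 219): Equity=660 Inventory=-441 Receivables=-219
After txn 3 (Dr Cash, Cr Receivables, amount 137): Cash=137 Equity=660 Inventory=-441 Receivables=-356
After txn 4 (Dr Inventory, Cr Receivables, amount 475): Cash=137 Equity=660 Inventory=34 Receivables=-831
After txn 5 (Dr Receivables, Cr Inventory, amount 141): Cash=137 Equity=660 Inventory=-107 Receivables=-690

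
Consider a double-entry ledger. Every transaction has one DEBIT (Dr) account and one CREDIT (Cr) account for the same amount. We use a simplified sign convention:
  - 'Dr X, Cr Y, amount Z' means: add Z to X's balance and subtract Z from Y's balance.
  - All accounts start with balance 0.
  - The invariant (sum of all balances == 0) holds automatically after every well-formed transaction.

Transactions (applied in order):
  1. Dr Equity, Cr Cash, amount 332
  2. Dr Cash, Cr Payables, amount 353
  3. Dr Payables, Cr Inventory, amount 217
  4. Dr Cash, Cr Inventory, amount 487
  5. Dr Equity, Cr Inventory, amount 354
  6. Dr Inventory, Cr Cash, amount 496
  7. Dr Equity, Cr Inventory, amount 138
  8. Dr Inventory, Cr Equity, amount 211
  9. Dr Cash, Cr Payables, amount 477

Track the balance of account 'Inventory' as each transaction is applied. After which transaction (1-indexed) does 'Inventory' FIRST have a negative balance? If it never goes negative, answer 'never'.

Answer: 3

Derivation:
After txn 1: Inventory=0
After txn 2: Inventory=0
After txn 3: Inventory=-217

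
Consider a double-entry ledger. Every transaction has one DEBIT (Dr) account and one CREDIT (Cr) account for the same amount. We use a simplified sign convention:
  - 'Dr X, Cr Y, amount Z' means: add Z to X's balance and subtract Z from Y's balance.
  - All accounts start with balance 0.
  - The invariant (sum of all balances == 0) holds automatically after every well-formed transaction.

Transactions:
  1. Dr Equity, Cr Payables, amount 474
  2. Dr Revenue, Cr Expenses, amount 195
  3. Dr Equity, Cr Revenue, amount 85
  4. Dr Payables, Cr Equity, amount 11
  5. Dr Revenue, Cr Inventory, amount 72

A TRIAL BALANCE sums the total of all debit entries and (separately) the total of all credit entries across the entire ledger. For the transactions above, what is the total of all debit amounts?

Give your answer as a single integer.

Answer: 837

Derivation:
Txn 1: debit+=474
Txn 2: debit+=195
Txn 3: debit+=85
Txn 4: debit+=11
Txn 5: debit+=72
Total debits = 837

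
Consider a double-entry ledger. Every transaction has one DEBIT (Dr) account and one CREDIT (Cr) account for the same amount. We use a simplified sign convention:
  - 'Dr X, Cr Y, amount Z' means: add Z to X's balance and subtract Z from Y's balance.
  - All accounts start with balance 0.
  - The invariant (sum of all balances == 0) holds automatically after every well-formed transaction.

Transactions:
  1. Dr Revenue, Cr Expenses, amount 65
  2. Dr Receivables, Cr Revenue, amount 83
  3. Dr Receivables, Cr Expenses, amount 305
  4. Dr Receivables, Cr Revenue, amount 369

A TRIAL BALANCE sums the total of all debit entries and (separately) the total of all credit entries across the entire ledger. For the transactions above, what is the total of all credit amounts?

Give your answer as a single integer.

Txn 1: credit+=65
Txn 2: credit+=83
Txn 3: credit+=305
Txn 4: credit+=369
Total credits = 822

Answer: 822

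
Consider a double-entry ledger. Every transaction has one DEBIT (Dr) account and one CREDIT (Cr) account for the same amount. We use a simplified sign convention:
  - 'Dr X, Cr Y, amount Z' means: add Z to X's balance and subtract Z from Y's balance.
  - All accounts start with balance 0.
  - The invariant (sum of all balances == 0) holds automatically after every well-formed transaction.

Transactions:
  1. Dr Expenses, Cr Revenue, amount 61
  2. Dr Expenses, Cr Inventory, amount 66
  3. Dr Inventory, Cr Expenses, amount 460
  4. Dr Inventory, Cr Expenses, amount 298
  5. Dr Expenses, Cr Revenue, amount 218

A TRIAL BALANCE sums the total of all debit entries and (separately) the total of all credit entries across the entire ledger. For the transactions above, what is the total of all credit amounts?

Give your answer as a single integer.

Answer: 1103

Derivation:
Txn 1: credit+=61
Txn 2: credit+=66
Txn 3: credit+=460
Txn 4: credit+=298
Txn 5: credit+=218
Total credits = 1103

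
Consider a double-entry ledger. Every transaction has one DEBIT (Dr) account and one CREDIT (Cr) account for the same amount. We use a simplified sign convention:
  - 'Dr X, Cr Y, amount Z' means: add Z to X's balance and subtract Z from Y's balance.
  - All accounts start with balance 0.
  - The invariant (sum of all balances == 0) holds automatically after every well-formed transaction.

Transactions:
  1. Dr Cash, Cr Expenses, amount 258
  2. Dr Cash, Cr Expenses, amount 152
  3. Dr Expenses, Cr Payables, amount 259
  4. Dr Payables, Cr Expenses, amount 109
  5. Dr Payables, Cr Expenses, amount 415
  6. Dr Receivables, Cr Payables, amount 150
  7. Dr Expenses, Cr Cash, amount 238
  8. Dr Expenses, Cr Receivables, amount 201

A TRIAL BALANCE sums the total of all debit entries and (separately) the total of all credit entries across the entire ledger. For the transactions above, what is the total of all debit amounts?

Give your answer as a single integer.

Answer: 1782

Derivation:
Txn 1: debit+=258
Txn 2: debit+=152
Txn 3: debit+=259
Txn 4: debit+=109
Txn 5: debit+=415
Txn 6: debit+=150
Txn 7: debit+=238
Txn 8: debit+=201
Total debits = 1782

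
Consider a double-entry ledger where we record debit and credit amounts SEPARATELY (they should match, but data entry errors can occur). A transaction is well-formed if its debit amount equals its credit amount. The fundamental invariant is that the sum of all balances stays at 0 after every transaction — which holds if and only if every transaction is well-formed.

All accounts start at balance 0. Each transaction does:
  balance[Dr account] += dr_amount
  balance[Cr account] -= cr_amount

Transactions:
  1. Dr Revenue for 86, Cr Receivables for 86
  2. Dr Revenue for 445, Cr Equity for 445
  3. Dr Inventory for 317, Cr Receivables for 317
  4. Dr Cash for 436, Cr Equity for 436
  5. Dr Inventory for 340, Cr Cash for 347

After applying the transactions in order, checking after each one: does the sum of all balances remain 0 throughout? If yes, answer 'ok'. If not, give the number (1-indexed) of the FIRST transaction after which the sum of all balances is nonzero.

After txn 1: dr=86 cr=86 sum_balances=0
After txn 2: dr=445 cr=445 sum_balances=0
After txn 3: dr=317 cr=317 sum_balances=0
After txn 4: dr=436 cr=436 sum_balances=0
After txn 5: dr=340 cr=347 sum_balances=-7

Answer: 5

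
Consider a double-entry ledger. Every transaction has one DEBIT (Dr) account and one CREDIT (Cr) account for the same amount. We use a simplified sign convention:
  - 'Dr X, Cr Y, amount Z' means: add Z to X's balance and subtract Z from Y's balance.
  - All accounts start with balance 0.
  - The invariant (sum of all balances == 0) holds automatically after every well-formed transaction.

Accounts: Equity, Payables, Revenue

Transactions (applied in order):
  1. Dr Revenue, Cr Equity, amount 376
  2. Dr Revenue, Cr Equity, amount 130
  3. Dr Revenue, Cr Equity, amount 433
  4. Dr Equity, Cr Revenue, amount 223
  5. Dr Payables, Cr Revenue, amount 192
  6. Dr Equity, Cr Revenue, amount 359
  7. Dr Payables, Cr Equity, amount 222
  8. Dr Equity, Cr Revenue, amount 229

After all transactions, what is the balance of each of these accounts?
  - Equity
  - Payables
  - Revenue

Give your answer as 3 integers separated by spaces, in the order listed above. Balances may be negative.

After txn 1 (Dr Revenue, Cr Equity, amount 376): Equity=-376 Revenue=376
After txn 2 (Dr Revenue, Cr Equity, amount 130): Equity=-506 Revenue=506
After txn 3 (Dr Revenue, Cr Equity, amount 433): Equity=-939 Revenue=939
After txn 4 (Dr Equity, Cr Revenue, amount 223): Equity=-716 Revenue=716
After txn 5 (Dr Payables, Cr Revenue, amount 192): Equity=-716 Payables=192 Revenue=524
After txn 6 (Dr Equity, Cr Revenue, amount 359): Equity=-357 Payables=192 Revenue=165
After txn 7 (Dr Payables, Cr Equity, amount 222): Equity=-579 Payables=414 Revenue=165
After txn 8 (Dr Equity, Cr Revenue, amount 229): Equity=-350 Payables=414 Revenue=-64

Answer: -350 414 -64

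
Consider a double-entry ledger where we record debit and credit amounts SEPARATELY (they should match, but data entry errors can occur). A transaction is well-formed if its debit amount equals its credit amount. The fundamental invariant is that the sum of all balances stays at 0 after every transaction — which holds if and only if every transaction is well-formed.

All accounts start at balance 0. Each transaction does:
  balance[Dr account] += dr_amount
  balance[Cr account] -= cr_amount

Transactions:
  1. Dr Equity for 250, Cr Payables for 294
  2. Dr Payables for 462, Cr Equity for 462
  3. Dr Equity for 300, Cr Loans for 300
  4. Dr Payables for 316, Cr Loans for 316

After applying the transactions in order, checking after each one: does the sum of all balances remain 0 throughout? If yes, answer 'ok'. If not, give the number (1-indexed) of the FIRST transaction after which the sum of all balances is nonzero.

After txn 1: dr=250 cr=294 sum_balances=-44
After txn 2: dr=462 cr=462 sum_balances=-44
After txn 3: dr=300 cr=300 sum_balances=-44
After txn 4: dr=316 cr=316 sum_balances=-44

Answer: 1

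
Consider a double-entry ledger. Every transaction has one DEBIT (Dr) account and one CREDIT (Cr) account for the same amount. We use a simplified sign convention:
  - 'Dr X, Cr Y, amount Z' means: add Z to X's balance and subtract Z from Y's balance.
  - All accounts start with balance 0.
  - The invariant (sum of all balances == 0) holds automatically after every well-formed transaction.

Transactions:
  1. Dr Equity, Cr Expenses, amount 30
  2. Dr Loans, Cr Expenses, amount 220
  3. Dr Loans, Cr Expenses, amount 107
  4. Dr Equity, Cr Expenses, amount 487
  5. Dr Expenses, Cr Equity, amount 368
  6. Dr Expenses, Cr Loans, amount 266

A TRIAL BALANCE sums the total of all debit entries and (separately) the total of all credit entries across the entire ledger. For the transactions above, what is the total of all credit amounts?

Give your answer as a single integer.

Txn 1: credit+=30
Txn 2: credit+=220
Txn 3: credit+=107
Txn 4: credit+=487
Txn 5: credit+=368
Txn 6: credit+=266
Total credits = 1478

Answer: 1478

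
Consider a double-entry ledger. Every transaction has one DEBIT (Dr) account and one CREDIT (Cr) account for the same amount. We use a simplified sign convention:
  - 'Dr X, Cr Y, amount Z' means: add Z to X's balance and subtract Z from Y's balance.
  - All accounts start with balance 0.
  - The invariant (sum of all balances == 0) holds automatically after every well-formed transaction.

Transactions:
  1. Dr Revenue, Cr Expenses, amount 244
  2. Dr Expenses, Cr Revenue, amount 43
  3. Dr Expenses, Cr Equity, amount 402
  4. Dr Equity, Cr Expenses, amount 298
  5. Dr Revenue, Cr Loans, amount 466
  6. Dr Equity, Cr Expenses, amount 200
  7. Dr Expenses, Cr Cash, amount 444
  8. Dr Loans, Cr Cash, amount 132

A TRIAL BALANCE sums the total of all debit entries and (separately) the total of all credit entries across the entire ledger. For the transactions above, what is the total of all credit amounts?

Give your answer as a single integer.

Txn 1: credit+=244
Txn 2: credit+=43
Txn 3: credit+=402
Txn 4: credit+=298
Txn 5: credit+=466
Txn 6: credit+=200
Txn 7: credit+=444
Txn 8: credit+=132
Total credits = 2229

Answer: 2229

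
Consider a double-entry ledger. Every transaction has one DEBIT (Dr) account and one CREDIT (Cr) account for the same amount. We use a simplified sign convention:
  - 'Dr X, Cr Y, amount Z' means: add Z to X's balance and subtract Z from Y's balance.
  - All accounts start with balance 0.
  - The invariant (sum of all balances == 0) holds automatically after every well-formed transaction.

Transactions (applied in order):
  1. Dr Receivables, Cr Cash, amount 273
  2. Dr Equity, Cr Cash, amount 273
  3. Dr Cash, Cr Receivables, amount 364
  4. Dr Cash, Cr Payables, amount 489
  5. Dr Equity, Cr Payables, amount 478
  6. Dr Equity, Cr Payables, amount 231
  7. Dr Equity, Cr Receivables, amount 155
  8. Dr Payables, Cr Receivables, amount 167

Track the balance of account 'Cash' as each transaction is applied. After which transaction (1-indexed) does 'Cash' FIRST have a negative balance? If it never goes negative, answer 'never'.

Answer: 1

Derivation:
After txn 1: Cash=-273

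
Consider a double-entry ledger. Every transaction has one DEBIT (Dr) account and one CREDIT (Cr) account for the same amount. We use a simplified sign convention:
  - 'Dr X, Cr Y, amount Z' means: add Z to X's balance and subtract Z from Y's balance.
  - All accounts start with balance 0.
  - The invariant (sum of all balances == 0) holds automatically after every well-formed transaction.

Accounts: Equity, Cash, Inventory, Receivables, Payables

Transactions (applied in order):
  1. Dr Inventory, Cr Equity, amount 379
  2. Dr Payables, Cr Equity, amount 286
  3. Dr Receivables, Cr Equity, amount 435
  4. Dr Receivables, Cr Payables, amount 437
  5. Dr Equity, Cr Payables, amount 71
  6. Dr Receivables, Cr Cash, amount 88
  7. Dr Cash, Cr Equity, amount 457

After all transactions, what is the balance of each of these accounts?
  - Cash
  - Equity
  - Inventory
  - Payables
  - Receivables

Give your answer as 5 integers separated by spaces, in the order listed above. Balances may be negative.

Answer: 369 -1486 379 -222 960

Derivation:
After txn 1 (Dr Inventory, Cr Equity, amount 379): Equity=-379 Inventory=379
After txn 2 (Dr Payables, Cr Equity, amount 286): Equity=-665 Inventory=379 Payables=286
After txn 3 (Dr Receivables, Cr Equity, amount 435): Equity=-1100 Inventory=379 Payables=286 Receivables=435
After txn 4 (Dr Receivables, Cr Payables, amount 437): Equity=-1100 Inventory=379 Payables=-151 Receivables=872
After txn 5 (Dr Equity, Cr Payables, amount 71): Equity=-1029 Inventory=379 Payables=-222 Receivables=872
After txn 6 (Dr Receivables, Cr Cash, amount 88): Cash=-88 Equity=-1029 Inventory=379 Payables=-222 Receivables=960
After txn 7 (Dr Cash, Cr Equity, amount 457): Cash=369 Equity=-1486 Inventory=379 Payables=-222 Receivables=960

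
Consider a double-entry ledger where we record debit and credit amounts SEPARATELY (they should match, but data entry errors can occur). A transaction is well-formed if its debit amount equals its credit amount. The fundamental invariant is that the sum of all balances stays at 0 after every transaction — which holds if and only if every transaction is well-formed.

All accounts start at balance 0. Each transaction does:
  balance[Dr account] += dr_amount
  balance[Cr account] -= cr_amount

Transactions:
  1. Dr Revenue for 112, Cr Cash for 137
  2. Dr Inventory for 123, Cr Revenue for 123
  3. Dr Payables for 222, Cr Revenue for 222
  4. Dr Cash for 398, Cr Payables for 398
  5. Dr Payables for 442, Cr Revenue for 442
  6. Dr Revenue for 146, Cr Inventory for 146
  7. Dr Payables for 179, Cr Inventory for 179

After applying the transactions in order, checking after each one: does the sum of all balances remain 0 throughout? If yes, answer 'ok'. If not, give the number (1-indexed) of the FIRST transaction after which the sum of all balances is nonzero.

Answer: 1

Derivation:
After txn 1: dr=112 cr=137 sum_balances=-25
After txn 2: dr=123 cr=123 sum_balances=-25
After txn 3: dr=222 cr=222 sum_balances=-25
After txn 4: dr=398 cr=398 sum_balances=-25
After txn 5: dr=442 cr=442 sum_balances=-25
After txn 6: dr=146 cr=146 sum_balances=-25
After txn 7: dr=179 cr=179 sum_balances=-25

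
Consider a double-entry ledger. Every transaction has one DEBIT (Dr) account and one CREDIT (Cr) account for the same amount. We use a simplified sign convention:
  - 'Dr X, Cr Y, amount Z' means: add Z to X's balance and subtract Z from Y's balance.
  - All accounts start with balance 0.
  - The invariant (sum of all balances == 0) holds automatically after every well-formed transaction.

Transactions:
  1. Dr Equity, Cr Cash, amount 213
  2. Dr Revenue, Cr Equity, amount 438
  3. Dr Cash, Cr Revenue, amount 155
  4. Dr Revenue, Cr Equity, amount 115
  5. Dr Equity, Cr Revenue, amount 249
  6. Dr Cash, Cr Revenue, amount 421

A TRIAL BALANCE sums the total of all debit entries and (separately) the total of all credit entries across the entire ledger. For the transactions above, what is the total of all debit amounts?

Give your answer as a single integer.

Txn 1: debit+=213
Txn 2: debit+=438
Txn 3: debit+=155
Txn 4: debit+=115
Txn 5: debit+=249
Txn 6: debit+=421
Total debits = 1591

Answer: 1591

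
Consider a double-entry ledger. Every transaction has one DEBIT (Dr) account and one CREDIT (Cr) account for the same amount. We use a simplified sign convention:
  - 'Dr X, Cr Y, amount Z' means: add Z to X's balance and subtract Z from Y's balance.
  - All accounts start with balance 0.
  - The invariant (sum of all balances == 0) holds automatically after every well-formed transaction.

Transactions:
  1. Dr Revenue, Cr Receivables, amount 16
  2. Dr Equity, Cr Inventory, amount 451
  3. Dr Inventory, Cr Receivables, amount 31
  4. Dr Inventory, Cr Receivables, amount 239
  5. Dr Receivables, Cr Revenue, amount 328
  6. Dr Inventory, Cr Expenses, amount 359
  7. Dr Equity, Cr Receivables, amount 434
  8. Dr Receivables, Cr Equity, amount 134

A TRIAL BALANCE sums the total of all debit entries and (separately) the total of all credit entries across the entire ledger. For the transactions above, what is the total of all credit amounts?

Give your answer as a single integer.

Answer: 1992

Derivation:
Txn 1: credit+=16
Txn 2: credit+=451
Txn 3: credit+=31
Txn 4: credit+=239
Txn 5: credit+=328
Txn 6: credit+=359
Txn 7: credit+=434
Txn 8: credit+=134
Total credits = 1992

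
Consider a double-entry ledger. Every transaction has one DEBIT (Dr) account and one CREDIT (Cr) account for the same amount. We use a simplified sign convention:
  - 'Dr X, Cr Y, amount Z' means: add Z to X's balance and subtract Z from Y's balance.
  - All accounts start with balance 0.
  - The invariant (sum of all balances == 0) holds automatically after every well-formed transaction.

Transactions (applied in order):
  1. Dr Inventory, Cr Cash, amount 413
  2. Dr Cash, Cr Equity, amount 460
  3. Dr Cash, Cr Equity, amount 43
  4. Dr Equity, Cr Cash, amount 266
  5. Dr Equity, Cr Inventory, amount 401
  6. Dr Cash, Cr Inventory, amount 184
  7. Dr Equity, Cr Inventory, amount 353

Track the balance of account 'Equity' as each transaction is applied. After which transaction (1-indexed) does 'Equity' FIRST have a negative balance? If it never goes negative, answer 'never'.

Answer: 2

Derivation:
After txn 1: Equity=0
After txn 2: Equity=-460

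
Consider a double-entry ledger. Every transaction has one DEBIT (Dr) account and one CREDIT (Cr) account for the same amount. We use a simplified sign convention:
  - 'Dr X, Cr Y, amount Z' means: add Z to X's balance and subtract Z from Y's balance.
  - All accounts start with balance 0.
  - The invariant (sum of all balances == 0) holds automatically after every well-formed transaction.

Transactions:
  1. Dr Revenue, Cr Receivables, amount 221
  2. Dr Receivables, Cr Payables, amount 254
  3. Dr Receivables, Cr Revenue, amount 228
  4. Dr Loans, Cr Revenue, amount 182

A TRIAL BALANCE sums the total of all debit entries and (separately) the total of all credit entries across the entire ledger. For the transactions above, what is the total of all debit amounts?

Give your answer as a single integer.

Answer: 885

Derivation:
Txn 1: debit+=221
Txn 2: debit+=254
Txn 3: debit+=228
Txn 4: debit+=182
Total debits = 885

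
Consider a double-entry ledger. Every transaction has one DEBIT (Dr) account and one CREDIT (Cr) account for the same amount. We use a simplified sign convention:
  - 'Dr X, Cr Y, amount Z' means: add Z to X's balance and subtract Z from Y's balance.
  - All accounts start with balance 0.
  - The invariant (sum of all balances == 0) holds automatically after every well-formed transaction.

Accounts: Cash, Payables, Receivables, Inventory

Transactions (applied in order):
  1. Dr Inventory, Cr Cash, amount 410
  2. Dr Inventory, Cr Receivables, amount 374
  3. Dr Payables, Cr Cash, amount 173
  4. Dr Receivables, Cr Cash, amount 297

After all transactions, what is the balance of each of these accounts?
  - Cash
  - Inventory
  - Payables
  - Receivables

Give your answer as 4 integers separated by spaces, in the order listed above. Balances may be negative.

Answer: -880 784 173 -77

Derivation:
After txn 1 (Dr Inventory, Cr Cash, amount 410): Cash=-410 Inventory=410
After txn 2 (Dr Inventory, Cr Receivables, amount 374): Cash=-410 Inventory=784 Receivables=-374
After txn 3 (Dr Payables, Cr Cash, amount 173): Cash=-583 Inventory=784 Payables=173 Receivables=-374
After txn 4 (Dr Receivables, Cr Cash, amount 297): Cash=-880 Inventory=784 Payables=173 Receivables=-77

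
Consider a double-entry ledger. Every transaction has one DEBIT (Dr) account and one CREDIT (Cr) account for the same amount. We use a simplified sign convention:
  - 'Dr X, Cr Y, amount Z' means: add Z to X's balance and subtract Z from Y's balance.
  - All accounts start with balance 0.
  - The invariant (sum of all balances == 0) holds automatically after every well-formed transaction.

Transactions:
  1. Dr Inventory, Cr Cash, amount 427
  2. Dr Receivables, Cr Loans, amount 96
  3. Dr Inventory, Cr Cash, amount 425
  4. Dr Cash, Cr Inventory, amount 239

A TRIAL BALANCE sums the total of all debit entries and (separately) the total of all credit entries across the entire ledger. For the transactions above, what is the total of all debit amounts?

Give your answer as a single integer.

Answer: 1187

Derivation:
Txn 1: debit+=427
Txn 2: debit+=96
Txn 3: debit+=425
Txn 4: debit+=239
Total debits = 1187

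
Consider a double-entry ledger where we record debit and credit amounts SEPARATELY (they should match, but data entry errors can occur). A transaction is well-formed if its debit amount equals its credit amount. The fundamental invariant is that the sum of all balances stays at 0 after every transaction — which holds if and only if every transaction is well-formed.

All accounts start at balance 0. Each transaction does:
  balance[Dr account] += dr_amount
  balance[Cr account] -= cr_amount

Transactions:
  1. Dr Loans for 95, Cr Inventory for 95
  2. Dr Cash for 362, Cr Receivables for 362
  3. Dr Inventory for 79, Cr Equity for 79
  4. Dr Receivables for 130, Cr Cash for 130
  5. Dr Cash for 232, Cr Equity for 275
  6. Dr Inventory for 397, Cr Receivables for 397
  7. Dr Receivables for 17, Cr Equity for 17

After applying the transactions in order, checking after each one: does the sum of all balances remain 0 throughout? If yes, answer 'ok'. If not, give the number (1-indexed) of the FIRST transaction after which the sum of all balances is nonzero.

After txn 1: dr=95 cr=95 sum_balances=0
After txn 2: dr=362 cr=362 sum_balances=0
After txn 3: dr=79 cr=79 sum_balances=0
After txn 4: dr=130 cr=130 sum_balances=0
After txn 5: dr=232 cr=275 sum_balances=-43
After txn 6: dr=397 cr=397 sum_balances=-43
After txn 7: dr=17 cr=17 sum_balances=-43

Answer: 5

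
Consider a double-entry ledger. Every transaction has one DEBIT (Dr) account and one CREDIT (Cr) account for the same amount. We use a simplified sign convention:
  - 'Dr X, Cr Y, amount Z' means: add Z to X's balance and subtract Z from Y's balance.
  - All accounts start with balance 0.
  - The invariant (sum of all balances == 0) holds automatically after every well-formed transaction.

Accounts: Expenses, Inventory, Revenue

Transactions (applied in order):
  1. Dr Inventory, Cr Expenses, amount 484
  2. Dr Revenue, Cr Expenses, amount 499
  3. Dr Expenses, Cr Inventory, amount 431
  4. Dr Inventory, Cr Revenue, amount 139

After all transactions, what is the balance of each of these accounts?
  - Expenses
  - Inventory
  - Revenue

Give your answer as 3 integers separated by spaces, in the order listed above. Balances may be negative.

After txn 1 (Dr Inventory, Cr Expenses, amount 484): Expenses=-484 Inventory=484
After txn 2 (Dr Revenue, Cr Expenses, amount 499): Expenses=-983 Inventory=484 Revenue=499
After txn 3 (Dr Expenses, Cr Inventory, amount 431): Expenses=-552 Inventory=53 Revenue=499
After txn 4 (Dr Inventory, Cr Revenue, amount 139): Expenses=-552 Inventory=192 Revenue=360

Answer: -552 192 360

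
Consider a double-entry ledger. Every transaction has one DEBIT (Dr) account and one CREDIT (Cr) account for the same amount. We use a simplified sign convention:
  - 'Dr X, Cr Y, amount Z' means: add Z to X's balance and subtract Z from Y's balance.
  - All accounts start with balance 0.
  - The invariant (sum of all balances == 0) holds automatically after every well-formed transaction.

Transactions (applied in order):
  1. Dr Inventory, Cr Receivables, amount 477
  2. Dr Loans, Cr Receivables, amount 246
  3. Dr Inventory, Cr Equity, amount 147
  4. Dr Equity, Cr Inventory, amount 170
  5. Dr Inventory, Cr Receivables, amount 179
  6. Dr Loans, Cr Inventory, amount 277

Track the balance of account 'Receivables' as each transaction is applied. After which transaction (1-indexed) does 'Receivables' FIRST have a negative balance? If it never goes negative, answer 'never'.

Answer: 1

Derivation:
After txn 1: Receivables=-477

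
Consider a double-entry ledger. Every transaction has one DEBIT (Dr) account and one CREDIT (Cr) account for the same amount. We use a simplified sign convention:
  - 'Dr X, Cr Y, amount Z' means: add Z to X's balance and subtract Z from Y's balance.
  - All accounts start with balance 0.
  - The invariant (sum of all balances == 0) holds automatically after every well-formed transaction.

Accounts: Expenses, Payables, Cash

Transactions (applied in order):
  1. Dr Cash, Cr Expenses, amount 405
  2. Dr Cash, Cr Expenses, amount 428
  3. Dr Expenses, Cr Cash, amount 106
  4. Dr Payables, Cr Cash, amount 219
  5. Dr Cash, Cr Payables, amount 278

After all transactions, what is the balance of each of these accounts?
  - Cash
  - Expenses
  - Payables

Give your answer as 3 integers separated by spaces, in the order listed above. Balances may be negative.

After txn 1 (Dr Cash, Cr Expenses, amount 405): Cash=405 Expenses=-405
After txn 2 (Dr Cash, Cr Expenses, amount 428): Cash=833 Expenses=-833
After txn 3 (Dr Expenses, Cr Cash, amount 106): Cash=727 Expenses=-727
After txn 4 (Dr Payables, Cr Cash, amount 219): Cash=508 Expenses=-727 Payables=219
After txn 5 (Dr Cash, Cr Payables, amount 278): Cash=786 Expenses=-727 Payables=-59

Answer: 786 -727 -59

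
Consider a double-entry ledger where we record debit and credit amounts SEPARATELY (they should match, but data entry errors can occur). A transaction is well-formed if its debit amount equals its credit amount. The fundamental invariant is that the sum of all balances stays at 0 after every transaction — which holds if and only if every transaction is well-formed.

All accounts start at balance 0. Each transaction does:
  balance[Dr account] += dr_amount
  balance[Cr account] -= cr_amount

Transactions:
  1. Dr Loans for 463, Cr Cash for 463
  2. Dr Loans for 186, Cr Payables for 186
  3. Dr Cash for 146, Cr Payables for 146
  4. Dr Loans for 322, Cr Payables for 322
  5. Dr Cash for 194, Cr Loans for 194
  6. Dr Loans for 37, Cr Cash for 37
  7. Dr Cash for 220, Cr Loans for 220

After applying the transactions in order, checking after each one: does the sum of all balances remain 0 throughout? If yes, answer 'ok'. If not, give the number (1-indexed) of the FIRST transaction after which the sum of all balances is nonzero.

After txn 1: dr=463 cr=463 sum_balances=0
After txn 2: dr=186 cr=186 sum_balances=0
After txn 3: dr=146 cr=146 sum_balances=0
After txn 4: dr=322 cr=322 sum_balances=0
After txn 5: dr=194 cr=194 sum_balances=0
After txn 6: dr=37 cr=37 sum_balances=0
After txn 7: dr=220 cr=220 sum_balances=0

Answer: ok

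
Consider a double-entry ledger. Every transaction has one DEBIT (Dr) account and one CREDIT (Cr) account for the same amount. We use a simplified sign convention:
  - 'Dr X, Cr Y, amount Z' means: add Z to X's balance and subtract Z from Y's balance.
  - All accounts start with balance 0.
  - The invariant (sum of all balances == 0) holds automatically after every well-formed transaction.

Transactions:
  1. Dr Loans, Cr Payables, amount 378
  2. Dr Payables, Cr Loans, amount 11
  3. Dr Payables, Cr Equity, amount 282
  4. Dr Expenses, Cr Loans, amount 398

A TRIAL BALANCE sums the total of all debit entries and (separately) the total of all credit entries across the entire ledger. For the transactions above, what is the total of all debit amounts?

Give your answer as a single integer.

Txn 1: debit+=378
Txn 2: debit+=11
Txn 3: debit+=282
Txn 4: debit+=398
Total debits = 1069

Answer: 1069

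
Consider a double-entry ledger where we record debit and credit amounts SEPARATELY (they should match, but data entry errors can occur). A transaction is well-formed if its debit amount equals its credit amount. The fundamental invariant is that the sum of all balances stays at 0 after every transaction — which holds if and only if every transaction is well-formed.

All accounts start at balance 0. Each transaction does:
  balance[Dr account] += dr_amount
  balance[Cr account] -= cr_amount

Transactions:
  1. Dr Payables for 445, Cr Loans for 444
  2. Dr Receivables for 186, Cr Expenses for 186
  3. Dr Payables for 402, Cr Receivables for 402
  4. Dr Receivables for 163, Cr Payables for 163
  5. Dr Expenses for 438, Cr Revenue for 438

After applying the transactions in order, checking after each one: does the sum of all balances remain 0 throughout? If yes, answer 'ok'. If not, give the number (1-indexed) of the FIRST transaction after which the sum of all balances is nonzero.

After txn 1: dr=445 cr=444 sum_balances=1
After txn 2: dr=186 cr=186 sum_balances=1
After txn 3: dr=402 cr=402 sum_balances=1
After txn 4: dr=163 cr=163 sum_balances=1
After txn 5: dr=438 cr=438 sum_balances=1

Answer: 1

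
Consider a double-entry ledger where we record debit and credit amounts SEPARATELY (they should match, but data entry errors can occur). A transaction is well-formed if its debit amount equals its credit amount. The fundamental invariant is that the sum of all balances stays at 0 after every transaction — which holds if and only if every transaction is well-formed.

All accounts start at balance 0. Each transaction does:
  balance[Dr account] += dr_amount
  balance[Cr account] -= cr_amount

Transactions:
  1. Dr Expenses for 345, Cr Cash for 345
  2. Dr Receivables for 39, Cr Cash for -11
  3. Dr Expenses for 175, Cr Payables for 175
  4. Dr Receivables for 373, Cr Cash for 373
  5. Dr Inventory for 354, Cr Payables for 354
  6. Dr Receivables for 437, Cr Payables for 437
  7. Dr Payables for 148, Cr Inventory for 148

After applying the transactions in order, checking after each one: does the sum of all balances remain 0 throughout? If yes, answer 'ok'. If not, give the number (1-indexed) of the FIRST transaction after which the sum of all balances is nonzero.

After txn 1: dr=345 cr=345 sum_balances=0
After txn 2: dr=39 cr=-11 sum_balances=50
After txn 3: dr=175 cr=175 sum_balances=50
After txn 4: dr=373 cr=373 sum_balances=50
After txn 5: dr=354 cr=354 sum_balances=50
After txn 6: dr=437 cr=437 sum_balances=50
After txn 7: dr=148 cr=148 sum_balances=50

Answer: 2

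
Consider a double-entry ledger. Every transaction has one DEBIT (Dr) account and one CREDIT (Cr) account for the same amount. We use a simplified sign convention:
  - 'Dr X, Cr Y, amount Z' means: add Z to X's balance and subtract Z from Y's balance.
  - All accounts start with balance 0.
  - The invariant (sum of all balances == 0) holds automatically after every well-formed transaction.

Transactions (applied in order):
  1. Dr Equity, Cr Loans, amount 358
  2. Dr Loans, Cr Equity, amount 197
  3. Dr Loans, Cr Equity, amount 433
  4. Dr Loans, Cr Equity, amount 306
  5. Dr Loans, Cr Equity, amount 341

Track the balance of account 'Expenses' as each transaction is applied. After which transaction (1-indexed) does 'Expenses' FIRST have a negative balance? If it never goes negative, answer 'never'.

Answer: never

Derivation:
After txn 1: Expenses=0
After txn 2: Expenses=0
After txn 3: Expenses=0
After txn 4: Expenses=0
After txn 5: Expenses=0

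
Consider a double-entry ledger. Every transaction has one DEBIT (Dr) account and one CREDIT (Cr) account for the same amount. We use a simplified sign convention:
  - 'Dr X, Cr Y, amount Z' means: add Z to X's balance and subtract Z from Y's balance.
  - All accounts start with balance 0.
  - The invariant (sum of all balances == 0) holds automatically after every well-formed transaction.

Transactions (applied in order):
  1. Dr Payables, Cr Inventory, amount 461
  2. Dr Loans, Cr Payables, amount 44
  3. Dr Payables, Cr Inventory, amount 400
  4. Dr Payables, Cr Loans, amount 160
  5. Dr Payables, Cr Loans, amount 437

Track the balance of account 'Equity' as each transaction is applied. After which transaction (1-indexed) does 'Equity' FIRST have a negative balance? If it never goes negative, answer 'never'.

After txn 1: Equity=0
After txn 2: Equity=0
After txn 3: Equity=0
After txn 4: Equity=0
After txn 5: Equity=0

Answer: never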